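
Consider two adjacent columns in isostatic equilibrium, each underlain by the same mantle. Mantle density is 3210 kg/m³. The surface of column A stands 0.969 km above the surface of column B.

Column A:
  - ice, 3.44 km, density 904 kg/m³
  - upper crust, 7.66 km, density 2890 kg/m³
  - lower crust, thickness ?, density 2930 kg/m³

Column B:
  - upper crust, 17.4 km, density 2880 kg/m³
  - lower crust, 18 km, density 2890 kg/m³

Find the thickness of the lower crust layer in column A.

15.1 km

Take the compensation level at the base of the deeper column (depth z_c below the surface of column A) and equate Σ ρ_i t_i down to z_c; mantle fills any gap and the z_c terms cancel.
Column A: 3.44×904 + 7.66×2890 + x×2930 + (z_c − 11.1 − x)×3210
Column B: 0.969×0 + 17.4×2880 + 18×2890 + (z_c − 0.969 − 35.4)×3210
The z_c×3210 term appears on both sides and cancels. Collect the known terms of each column as K = Σ(ρt)_known − 3210 × (depth of known layers): K_A = 25247.16 − 3210×11.1 = −10383.84; K_B = 102132 − 3210×(0.969 + 35.4) = −14612.49.
Balance: K_A − x×(3210 − 2930) = K_B, so x = (K_A − K_B)/(3210 − 2930) = 4228.65/280 = 15.1 km.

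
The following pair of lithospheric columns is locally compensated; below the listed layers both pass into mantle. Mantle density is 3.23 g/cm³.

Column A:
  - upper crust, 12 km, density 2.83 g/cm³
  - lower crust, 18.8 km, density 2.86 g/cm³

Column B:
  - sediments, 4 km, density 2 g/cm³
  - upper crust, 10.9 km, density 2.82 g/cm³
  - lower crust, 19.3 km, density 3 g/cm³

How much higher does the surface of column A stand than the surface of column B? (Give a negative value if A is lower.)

For any compensation level in the mantle, the mantle terms cancel and isostasy reduces to e = (Σt_A − Σt_B) − (Σ(ρt)_A − Σ(ρt)_B) / ρ_m.
Σt_A = 30.8 km; Σt_B = 34.2 km; Σ(ρt)_A = 87.728; Σ(ρt)_B = 96.638 (in km·g/cm³).
e = (30.8 − 34.2) − (87.728 − 96.638) / 3.23 = −0.641 km.

−0.641 km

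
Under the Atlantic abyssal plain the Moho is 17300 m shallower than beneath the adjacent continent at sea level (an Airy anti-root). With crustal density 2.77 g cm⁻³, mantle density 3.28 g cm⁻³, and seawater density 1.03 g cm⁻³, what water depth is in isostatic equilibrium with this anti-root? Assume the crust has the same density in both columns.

Replacing a thickness d of crust by seawater at the top must be balanced by replacing crust with mantle at the base: d (ρ_c − ρ_w) = a (ρ_m − ρ_c).
d = a (ρ_m − ρ_c)/(ρ_c − ρ_w) = 17300 m × 0.51/1.74 = 5070 m.

5070 m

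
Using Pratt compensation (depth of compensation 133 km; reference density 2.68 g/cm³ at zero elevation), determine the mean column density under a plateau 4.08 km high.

Pratt balance: ρ_ref D = ρ (D + h).
ρ = ρ_ref D/(D + h) = 2.68 × 133 km/(133 km + 4.08 km) = 2.6 g/cm³.

2.6 g/cm³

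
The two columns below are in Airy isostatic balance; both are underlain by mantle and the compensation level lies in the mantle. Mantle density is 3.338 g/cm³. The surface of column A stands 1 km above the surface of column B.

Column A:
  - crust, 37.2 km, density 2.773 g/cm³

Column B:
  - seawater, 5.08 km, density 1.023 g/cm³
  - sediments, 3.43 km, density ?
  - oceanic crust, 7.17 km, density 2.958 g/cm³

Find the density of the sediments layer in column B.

Take the compensation level at the base of the deeper column (depth z_c below the surface of column A) and equate Σ ρ_i t_i down to z_c; mantle fills any gap and the z_c terms cancel.
Column A: 37.2×2.773 + (z_c − 37.2)×3.338
Column B: 1×0 + 5.08×1.023 + 3.43×ρ + 7.17×2.958 + (z_c − 1 − 15.68)×3.338
The z_c×3.338 term appears on both sides and cancels. Collect the known terms of each column as K = Σ(ρt)_known − 3.338 × (depth of known layers): K_A = 103.1556 − 3.338×37.2 = −21.018; K_B = 26.4057 − 3.338×(1 + 15.68) = −29.27214.
Balance: K_A = K_B + 3.43×ρ, so ρ = (K_A − K_B)/3.43 = 8.25414/3.43 = 2.41 g/cm³.

2.41 g/cm³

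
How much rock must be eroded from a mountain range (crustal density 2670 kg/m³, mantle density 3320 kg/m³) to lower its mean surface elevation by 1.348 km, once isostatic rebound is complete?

Net drop Δ = e − u = e − e ρ_c/ρ_m = e (ρ_m − ρ_c)/ρ_m.
e = Δ ρ_m/(ρ_m − ρ_c) = 1.348 km × 3320/650 = 6.89 km.

6.89 km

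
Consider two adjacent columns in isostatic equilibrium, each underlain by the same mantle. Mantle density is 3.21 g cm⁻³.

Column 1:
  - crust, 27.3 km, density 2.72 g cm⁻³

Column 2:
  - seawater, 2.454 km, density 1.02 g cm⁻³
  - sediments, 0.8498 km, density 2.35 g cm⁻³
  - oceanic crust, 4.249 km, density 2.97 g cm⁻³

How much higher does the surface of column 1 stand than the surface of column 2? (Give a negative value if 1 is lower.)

For any compensation level in the mantle, the mantle terms cancel and isostasy reduces to e = (Σt_1 − Σt_2) − (Σ(ρt)_1 − Σ(ρt)_2) / ρ_m.
Σt_1 = 27.3 km; Σt_2 = 7.5528 km; Σ(ρt)_1 = 74.256; Σ(ρt)_2 = 17.11964 (in km·g cm⁻³).
e = (27.3 − 7.5528) − (74.256 − 17.11964) / 3.21 = 1.95 km.

1.95 km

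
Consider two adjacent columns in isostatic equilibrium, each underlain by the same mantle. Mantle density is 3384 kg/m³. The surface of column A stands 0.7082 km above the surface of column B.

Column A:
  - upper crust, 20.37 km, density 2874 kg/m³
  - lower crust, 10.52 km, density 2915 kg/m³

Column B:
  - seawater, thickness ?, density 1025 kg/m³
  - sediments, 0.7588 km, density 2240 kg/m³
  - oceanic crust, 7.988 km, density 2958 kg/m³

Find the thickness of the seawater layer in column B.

3.67 km

Take the compensation level at the base of the deeper column (depth z_c below the surface of column A) and equate Σ ρ_i t_i down to z_c; mantle fills any gap and the z_c terms cancel.
Column A: 20.37×2874 + 10.52×2915 + (z_c − 30.89)×3384
Column B: 0.7082×0 + x×1025 + 0.7588×2240 + 7.988×2958 + (z_c − 0.7082 − 8.7468 − x)×3384
The z_c×3384 term appears on both sides and cancels. Collect the known terms of each column as K = Σ(ρt)_known − 3384 × (depth of known layers): K_A = 89209.18 − 3384×30.89 = −15322.58; K_B = 25328.216 − 3384×(0.7082 + 8.7468) = −6667.504.
Balance: K_A = K_B − x×(3384 − 1025), so x = (K_B − K_A)/(3384 − 1025) = 8655.08/2359 = 3.67 km.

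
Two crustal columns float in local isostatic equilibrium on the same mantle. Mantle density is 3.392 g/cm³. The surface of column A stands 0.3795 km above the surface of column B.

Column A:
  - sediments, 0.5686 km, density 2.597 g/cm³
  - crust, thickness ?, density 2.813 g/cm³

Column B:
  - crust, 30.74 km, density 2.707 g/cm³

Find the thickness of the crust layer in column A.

Take the compensation level at the base of the deeper column (depth z_c below the surface of column A) and equate Σ ρ_i t_i down to z_c; mantle fills any gap and the z_c terms cancel.
Column A: 0.5686×2.597 + x×2.813 + (z_c − 0.5686 − x)×3.392
Column B: 0.3795×0 + 30.74×2.707 + (z_c − 0.3795 − 30.74)×3.392
The z_c×3.392 term appears on both sides and cancels. Collect the known terms of each column as K = Σ(ρt)_known − 3.392 × (depth of known layers): K_A = 1.4766542 − 3.392×0.5686 = −0.452037; K_B = 83.21318 − 3.392×(0.3795 + 30.74) = −22.344164.
Balance: K_A − x×(3.392 − 2.813) = K_B, so x = (K_A − K_B)/(3.392 − 2.813) = 21.8921/0.579 = 37.8 km.

37.8 km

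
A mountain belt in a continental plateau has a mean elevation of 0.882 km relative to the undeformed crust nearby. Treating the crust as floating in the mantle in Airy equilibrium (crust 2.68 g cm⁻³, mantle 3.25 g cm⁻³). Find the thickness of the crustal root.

4.15 km

By Archimedes' principle applied to the lithosphere: the weight of the topography is balanced by the buoyancy of the root, ρ_c h = (ρ_m − ρ_c) r.
r = h · ρ_c / (ρ_m − ρ_c) = 0.882 km × 2.68 / (3.25 − 2.68) = 4.15 km.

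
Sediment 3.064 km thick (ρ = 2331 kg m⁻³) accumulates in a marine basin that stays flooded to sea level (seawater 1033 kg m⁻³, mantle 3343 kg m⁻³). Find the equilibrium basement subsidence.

1.72 km

Submarine loading: the sediment displaces seawater, and the subsidence is in turn flooded, so s (ρ_m − ρ_w) = t (ρ_sed − ρ_w).
s = 3.064 km × (2331 − 1033) / (3343 − 1033) = 1.72 km.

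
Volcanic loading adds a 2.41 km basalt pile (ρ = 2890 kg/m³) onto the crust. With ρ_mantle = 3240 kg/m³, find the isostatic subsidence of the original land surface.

2.15 km

Subaerial loading: s = t ρ_load / ρ_m.
s = 2.41 km × 2890/3240 = 2.15 km.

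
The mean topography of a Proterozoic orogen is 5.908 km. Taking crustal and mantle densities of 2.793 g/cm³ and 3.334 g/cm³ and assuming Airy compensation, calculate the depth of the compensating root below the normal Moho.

Balancing pressure at the compensation depth: the weight of the topography is balanced by the buoyancy of the root, ρ_c h = (ρ_m − ρ_c) r.
r = h · ρ_c / (ρ_m − ρ_c) = 5.908 km × 2.793 / (3.334 − 2.793) = 30.5 km.

30.5 km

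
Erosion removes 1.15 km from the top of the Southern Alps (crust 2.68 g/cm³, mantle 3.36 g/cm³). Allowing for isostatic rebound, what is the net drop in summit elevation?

Rebound u = e ρ_c/ρ_m = 1.15 km × 2.68/3.36 = 0.9173 km.
Net surface drop = e − u = 1.15 km − 0.9173 km = e (ρ_m − ρ_c)/ρ_m = 0.233 km.

0.233 km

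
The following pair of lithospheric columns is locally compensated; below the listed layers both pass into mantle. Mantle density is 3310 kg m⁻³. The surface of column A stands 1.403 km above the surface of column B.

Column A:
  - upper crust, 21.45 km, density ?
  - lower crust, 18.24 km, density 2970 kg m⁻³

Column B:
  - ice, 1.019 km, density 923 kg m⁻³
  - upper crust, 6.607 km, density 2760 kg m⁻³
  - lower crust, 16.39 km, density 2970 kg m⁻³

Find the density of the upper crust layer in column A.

2840 kg m⁻³

Take the compensation level at the base of the deeper column (depth z_c below the surface of column A) and equate Σ ρ_i t_i down to z_c; mantle fills any gap and the z_c terms cancel.
Column A: 21.45×ρ + 18.24×2970 + (z_c − 39.69)×3310
Column B: 1.403×0 + 1.019×923 + 6.607×2760 + 16.39×2970 + (z_c − 1.403 − 24.016)×3310
The z_c×3310 term appears on both sides and cancels. Collect the known terms of each column as K = Σ(ρt)_known − 3310 × (depth of known layers): K_A = 54172.8 − 3310×39.69 = −77201.1; K_B = 67854.157 − 3310×(1.403 + 24.016) = −16282.733.
Balance: K_A + 21.45×ρ = K_B, so ρ = (K_B − K_A)/21.45 = 60918.4/21.45 = 2840 kg m⁻³.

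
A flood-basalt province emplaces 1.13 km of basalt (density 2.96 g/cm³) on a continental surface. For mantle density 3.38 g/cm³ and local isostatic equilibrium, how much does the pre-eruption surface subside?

Subaerial loading: s = t ρ_load / ρ_m.
s = 1.13 km × 2.96/3.38 = 0.99 km.

0.99 km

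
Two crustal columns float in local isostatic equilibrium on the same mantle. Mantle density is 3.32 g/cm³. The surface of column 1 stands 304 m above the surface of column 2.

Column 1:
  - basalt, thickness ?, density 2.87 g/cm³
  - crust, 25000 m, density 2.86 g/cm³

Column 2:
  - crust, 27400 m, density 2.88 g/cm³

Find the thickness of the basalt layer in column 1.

3480 m

Take the compensation level at the base of the deeper column (depth z_c below the surface of column 1) and equate Σ ρ_i t_i down to z_c; mantle fills any gap and the z_c terms cancel.
Column 1: x×2.87 + 25000×2.86 + (z_c − 25000 − x)×3.32
Column 2: 304×0 + 27400×2.88 + (z_c − 304 − 27400)×3.32
The z_c×3.32 term appears on both sides and cancels. Collect the known terms of each column as K = Σ(ρt)_known − 3.32 × (depth of known layers): K_1 = 71500 − 3.32×25000 = −11500; K_2 = 78912 − 3.32×(304 + 27400) = −13065.28.
Balance: K_1 − x×(3.32 − 2.87) = K_2, so x = (K_1 − K_2)/(3.32 − 2.87) = 1565.28/0.45 = 3480 m.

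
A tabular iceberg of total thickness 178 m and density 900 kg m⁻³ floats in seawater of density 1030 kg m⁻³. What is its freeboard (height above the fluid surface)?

Floating equilibrium: submerged depth d = t ρ_obj/ρ_fluid = 178 m × 900/1030 = 155.5 m.
Freeboard = t − d = 178 m − 155.5 m = 22.5 m.

22.5 m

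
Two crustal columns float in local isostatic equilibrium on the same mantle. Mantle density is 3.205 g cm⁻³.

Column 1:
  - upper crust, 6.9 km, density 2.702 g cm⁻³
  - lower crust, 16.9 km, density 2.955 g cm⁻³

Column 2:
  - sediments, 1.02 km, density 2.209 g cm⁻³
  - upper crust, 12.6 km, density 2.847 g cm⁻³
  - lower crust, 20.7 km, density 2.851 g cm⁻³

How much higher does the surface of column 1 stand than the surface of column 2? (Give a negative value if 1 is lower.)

−1.61 km

For any compensation level in the mantle, the mantle terms cancel and isostasy reduces to e = (Σt_1 − Σt_2) − (Σ(ρt)_1 − Σ(ρt)_2) / ρ_m.
Σt_1 = 23.8 km; Σt_2 = 34.32 km; Σ(ρt)_1 = 68.5833; Σ(ρt)_2 = 97.14108 (in km·g cm⁻³).
e = (23.8 − 34.32) − (68.5833 − 97.14108) / 3.205 = −1.61 km.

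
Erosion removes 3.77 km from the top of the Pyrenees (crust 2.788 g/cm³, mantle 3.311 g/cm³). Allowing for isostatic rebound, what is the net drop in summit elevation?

Rebound u = e ρ_c/ρ_m = 3.77 km × 2.788/3.311 = 3.174 km.
Net surface drop = e − u = 3.77 km − 3.174 km = e (ρ_m − ρ_c)/ρ_m = 0.596 km.

0.596 km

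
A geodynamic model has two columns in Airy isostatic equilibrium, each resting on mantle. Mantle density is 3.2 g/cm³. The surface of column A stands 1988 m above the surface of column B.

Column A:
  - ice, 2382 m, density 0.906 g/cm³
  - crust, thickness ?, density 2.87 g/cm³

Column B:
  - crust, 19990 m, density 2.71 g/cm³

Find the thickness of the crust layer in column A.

Take the compensation level at the base of the deeper column (depth z_c below the surface of column A) and equate Σ ρ_i t_i down to z_c; mantle fills any gap and the z_c terms cancel.
Column A: 2382×0.906 + x×2.87 + (z_c − 2382 − x)×3.2
Column B: 1988×0 + 19990×2.71 + (z_c − 1988 − 19990)×3.2
The z_c×3.2 term appears on both sides and cancels. Collect the known terms of each column as K = Σ(ρt)_known − 3.2 × (depth of known layers): K_A = 2158.092 − 3.2×2382 = −5464.308; K_B = 54172.9 − 3.2×(1988 + 19990) = −16156.7.
Balance: K_A − x×(3.2 − 2.87) = K_B, so x = (K_A − K_B)/(3.2 − 2.87) = 10692.4/0.33 = 32400 m.

32400 m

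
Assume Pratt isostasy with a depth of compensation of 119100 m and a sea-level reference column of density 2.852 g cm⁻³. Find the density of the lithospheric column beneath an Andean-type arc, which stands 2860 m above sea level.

Pratt balance: ρ_ref D = ρ (D + h).
ρ = ρ_ref D/(D + h) = 2.852 × 119100 m/(119100 m + 2860 m) = 2.79 g cm⁻³.

2.79 g cm⁻³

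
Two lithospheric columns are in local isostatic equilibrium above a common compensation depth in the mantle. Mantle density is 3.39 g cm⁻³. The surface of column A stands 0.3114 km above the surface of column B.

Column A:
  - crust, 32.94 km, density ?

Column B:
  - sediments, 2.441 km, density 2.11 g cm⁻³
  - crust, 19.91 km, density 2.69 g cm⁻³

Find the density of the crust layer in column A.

2.84 g cm⁻³

Take the compensation level at the base of the deeper column (depth z_c below the surface of column A) and equate Σ ρ_i t_i down to z_c; mantle fills any gap and the z_c terms cancel.
Column A: 32.94×ρ + (z_c − 32.94)×3.39
Column B: 0.3114×0 + 2.441×2.11 + 19.91×2.69 + (z_c − 0.3114 − 22.351)×3.39
The z_c×3.39 term appears on both sides and cancels. Collect the known terms of each column as K = Σ(ρt)_known − 3.39 × (depth of known layers): K_A = 0 − 3.39×32.94 = −111.6666; K_B = 58.70841 − 3.39×(0.3114 + 22.351) = −18.117126.
Balance: K_A + 32.94×ρ = K_B, so ρ = (K_B − K_A)/32.94 = 93.5495/32.94 = 2.84 g cm⁻³.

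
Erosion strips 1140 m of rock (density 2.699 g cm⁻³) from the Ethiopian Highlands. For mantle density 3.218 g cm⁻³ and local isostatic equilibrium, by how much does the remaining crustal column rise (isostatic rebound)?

Unloading: uplift u = e ρ_c/ρ_m = 1140 m × 2.699/3.218 = 956 m.

956 m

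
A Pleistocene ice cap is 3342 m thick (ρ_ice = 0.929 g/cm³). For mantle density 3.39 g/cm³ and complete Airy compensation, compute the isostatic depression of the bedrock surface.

Balancing pressure at the compensation depth: the ice load ρ_ice t is balanced by mantle displaced below, ρ_m s.
s = t ρ_ice / ρ_m = 3342 m × 0.929/3.39 = 916 m.

916 m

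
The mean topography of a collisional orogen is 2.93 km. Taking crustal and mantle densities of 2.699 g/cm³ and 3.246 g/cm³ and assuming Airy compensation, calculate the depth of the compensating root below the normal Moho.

In Airy isostatic equilibrium: the weight of the topography is balanced by the buoyancy of the root, ρ_c h = (ρ_m − ρ_c) r.
r = h · ρ_c / (ρ_m − ρ_c) = 2.93 km × 2.699 / (3.246 − 2.699) = 14.5 km.

14.5 km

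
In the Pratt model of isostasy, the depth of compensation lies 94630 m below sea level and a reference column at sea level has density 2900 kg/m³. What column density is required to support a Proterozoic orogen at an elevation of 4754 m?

Pratt balance: ρ_ref D = ρ (D + h).
ρ = ρ_ref D/(D + h) = 2900 × 94630 m/(94630 m + 4754 m) = 2760 kg/m³.

2760 kg/m³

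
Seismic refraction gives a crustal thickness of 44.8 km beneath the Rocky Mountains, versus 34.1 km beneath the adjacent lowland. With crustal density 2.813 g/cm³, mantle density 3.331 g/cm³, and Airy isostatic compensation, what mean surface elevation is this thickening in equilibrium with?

Excess crust Δ = 44.8 km − 34.1 km = 10.7 km, split between elevation h and root r with h + r = Δ.
Airy balance ρ_c h = (ρ_m − ρ_c) r gives r = h ρ_c/(ρ_m − ρ_c), so h (1 + ρ_c/(ρ_m − ρ_c)) = Δ, i.e. h = Δ (ρ_m − ρ_c)/ρ_m.
h = 10.7 km × 0.518/3.331 = 1.66 km.

1.66 km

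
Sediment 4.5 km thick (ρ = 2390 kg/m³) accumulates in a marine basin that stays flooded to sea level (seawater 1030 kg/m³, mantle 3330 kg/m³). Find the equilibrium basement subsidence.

Submarine loading: the sediment displaces seawater, and the subsidence is in turn flooded, so s (ρ_m − ρ_w) = t (ρ_sed − ρ_w).
s = 4.5 km × (2390 − 1030) / (3330 − 1030) = 2.66 km.

2.66 km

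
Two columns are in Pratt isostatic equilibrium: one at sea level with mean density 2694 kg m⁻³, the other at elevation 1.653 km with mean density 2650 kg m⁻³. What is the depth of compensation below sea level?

99.6 km

ρ_ref D = ρ (D + h) → D (ρ_ref − ρ) = ρ h.
D = ρ h/(ρ_ref − ρ) = 2650 × 1.653 km/(2694 − 2650) = 99.6 km.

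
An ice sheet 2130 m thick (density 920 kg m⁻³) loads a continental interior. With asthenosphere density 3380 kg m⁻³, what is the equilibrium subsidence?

580 m

By Archimedes' principle applied to the lithosphere: the ice load ρ_ice t is balanced by mantle displaced below, ρ_m s.
s = t ρ_ice / ρ_m = 2130 m × 920/3380 = 580 m.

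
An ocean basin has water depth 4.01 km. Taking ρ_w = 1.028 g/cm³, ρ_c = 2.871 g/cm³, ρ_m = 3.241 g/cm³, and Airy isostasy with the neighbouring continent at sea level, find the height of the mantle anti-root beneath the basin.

In Airy isostatic equilibrium: replacing crust with seawater at the top is compensated by replacing crust with mantle at the base: d (ρ_c − ρ_w) = a (ρ_m − ρ_c).
a = d (ρ_c − ρ_w)/(ρ_m − ρ_c) = 4.01 km × 1.843/0.37 = 20 km.

20 km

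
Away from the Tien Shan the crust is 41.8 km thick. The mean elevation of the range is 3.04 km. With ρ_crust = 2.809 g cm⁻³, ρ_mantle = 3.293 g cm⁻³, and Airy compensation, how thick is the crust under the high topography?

62.5 km

Root depth r = h ρ_c / (ρ_m − ρ_c) = 3.04 km × 2.809 / 0.484 = 17.64 km.
Total thickness = T + h + r = 41.8 km + 3.04 km + 17.64 km = 62.5 km.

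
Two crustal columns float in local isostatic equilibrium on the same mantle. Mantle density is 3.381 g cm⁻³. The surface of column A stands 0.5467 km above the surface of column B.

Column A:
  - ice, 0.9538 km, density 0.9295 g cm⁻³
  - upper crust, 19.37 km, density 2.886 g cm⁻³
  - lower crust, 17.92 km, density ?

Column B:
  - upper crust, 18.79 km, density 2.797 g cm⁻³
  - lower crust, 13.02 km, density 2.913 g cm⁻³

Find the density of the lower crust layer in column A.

Take the compensation level at the base of the deeper column (depth z_c below the surface of column A) and equate Σ ρ_i t_i down to z_c; mantle fills any gap and the z_c terms cancel.
Column A: 0.9538×0.9295 + 19.37×2.886 + 17.92×ρ + (z_c − 38.2438)×3.381
Column B: 0.5467×0 + 18.79×2.797 + 13.02×2.913 + (z_c − 0.5467 − 31.81)×3.381
The z_c×3.381 term appears on both sides and cancels. Collect the known terms of each column as K = Σ(ρt)_known − 3.381 × (depth of known layers): K_A = 56.7883771 − 3.381×38.2438 = −72.5139107; K_B = 90.48289 − 3.381×(0.5467 + 31.81) = −18.9151127.
Balance: K_A + 17.92×ρ = K_B, so ρ = (K_B − K_A)/17.92 = 53.5988/17.92 = 2.99 g cm⁻³.

2.99 g cm⁻³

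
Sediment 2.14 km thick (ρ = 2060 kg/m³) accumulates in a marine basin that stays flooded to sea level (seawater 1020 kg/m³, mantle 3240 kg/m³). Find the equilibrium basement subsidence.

Submarine loading: the sediment displaces seawater, and the subsidence is in turn flooded, so s (ρ_m − ρ_w) = t (ρ_sed − ρ_w).
s = 2.14 km × (2060 − 1020) / (3240 − 1020) = 1 km.

1 km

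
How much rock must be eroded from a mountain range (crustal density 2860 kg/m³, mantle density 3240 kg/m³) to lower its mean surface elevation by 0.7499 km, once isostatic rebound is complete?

6.39 km

Net drop Δ = e − u = e − e ρ_c/ρ_m = e (ρ_m − ρ_c)/ρ_m.
e = Δ ρ_m/(ρ_m − ρ_c) = 0.7499 km × 3240/380 = 6.39 km.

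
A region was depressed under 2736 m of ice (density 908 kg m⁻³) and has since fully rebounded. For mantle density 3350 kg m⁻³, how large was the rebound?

Removing the load lets mantle flow back in; uplift u satisfies ρ_ice t = ρ_m u.
u = t ρ_ice/ρ_m = 2736 m × 908/3350 = 742 m.

742 m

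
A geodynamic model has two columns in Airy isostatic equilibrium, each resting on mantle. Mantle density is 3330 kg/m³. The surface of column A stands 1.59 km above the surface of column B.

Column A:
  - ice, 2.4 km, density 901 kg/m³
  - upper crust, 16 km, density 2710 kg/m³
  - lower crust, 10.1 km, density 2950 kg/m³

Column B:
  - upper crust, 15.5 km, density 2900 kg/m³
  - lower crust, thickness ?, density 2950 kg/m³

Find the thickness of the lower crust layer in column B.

20.1 km

Take the compensation level at the base of the deeper column (depth z_c below the surface of column A) and equate Σ ρ_i t_i down to z_c; mantle fills any gap and the z_c terms cancel.
Column A: 2.4×901 + 16×2710 + 10.1×2950 + (z_c − 28.5)×3330
Column B: 1.59×0 + 15.5×2900 + x×2950 + (z_c − 1.59 − 15.5 − x)×3330
The z_c×3330 term appears on both sides and cancels. Collect the known terms of each column as K = Σ(ρt)_known − 3330 × (depth of known layers): K_A = 75317.4 − 3330×28.5 = −19587.6; K_B = 44950 − 3330×(1.59 + 15.5) = −11959.7.
Balance: K_A = K_B − x×(3330 − 2950), so x = (K_B − K_A)/(3330 − 2950) = 7627.9/380 = 20.1 km.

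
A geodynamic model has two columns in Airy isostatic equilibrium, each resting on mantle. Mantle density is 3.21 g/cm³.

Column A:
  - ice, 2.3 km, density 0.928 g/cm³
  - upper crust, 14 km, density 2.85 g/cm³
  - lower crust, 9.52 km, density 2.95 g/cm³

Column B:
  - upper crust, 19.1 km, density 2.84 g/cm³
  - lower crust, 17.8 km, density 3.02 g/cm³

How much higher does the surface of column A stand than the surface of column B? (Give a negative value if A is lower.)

For any compensation level in the mantle, the mantle terms cancel and isostasy reduces to e = (Σt_A − Σt_B) − (Σ(ρt)_A − Σ(ρt)_B) / ρ_m.
Σt_A = 25.82 km; Σt_B = 36.9 km; Σ(ρt)_A = 70.1184; Σ(ρt)_B = 108 (in km·g/cm³).
e = (25.82 − 36.9) − (70.1184 − 108) / 3.21 = 0.721 km.

0.721 km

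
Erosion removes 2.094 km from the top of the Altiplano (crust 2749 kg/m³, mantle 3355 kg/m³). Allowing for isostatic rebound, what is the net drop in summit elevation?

Rebound u = e ρ_c/ρ_m = 2.094 km × 2749/3355 = 1.716 km.
Net surface drop = e − u = 2.094 km − 1.716 km = e (ρ_m − ρ_c)/ρ_m = 0.378 km.

0.378 km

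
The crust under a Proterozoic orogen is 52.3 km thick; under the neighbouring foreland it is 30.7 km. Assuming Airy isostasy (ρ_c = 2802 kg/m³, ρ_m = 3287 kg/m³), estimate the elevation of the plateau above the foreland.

Excess crust Δ = 52.3 km − 30.7 km = 21.6 km, split between elevation h and root r with h + r = Δ.
Airy balance ρ_c h = (ρ_m − ρ_c) r gives r = h ρ_c/(ρ_m − ρ_c), so h (1 + ρ_c/(ρ_m − ρ_c)) = Δ, i.e. h = Δ (ρ_m − ρ_c)/ρ_m.
h = 21.6 km × 485/3287 = 3.19 km.

3.19 km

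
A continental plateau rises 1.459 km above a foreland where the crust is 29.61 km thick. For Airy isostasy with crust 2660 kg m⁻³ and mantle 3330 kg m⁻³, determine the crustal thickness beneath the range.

36.9 km

Root depth r = h ρ_c / (ρ_m − ρ_c) = 1.459 km × 2660 / 670 = 5.792 km.
Total thickness = T + h + r = 29.61 km + 1.459 km + 5.792 km = 36.9 km.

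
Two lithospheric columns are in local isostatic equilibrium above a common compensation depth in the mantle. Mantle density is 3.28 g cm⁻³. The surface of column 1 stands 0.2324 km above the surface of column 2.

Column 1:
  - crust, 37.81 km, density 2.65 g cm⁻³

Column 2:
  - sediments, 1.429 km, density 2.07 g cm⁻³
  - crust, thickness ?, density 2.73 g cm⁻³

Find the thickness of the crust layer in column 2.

Take the compensation level at the base of the deeper column (depth z_c below the surface of column 1) and equate Σ ρ_i t_i down to z_c; mantle fills any gap and the z_c terms cancel.
Column 1: 37.81×2.65 + (z_c − 37.81)×3.28
Column 2: 0.2324×0 + 1.429×2.07 + x×2.73 + (z_c − 0.2324 − 1.429 − x)×3.28
The z_c×3.28 term appears on both sides and cancels. Collect the known terms of each column as K = Σ(ρt)_known − 3.28 × (depth of known layers): K_1 = 100.1965 − 3.28×37.81 = −23.8203; K_2 = 2.95803 − 3.28×(0.2324 + 1.429) = −2.491362.
Balance: K_1 = K_2 − x×(3.28 − 2.73), so x = (K_2 − K_1)/(3.28 − 2.73) = 21.3289/0.55 = 38.8 km.

38.8 km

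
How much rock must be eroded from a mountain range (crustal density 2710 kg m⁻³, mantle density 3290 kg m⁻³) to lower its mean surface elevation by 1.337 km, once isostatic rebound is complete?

Net drop Δ = e − u = e − e ρ_c/ρ_m = e (ρ_m − ρ_c)/ρ_m.
e = Δ ρ_m/(ρ_m − ρ_c) = 1.337 km × 3290/580 = 7.58 km.

7.58 km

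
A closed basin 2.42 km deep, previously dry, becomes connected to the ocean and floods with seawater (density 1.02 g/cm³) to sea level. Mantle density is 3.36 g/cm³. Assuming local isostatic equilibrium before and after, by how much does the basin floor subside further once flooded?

After flooding the water column is d + s deep. Its weight must equal the weight of mantle displaced by the extra subsidence s: (d + s) ρ_w = s ρ_m.
s = d ρ_w / (ρ_m − ρ_w) = 2.42 km × 1.02/(3.36 − 1.02) = 1.05 km.

1.05 km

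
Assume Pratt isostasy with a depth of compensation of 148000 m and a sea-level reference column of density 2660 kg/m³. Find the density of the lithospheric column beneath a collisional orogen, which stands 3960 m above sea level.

2590 kg/m³

Pratt balance: ρ_ref D = ρ (D + h).
ρ = ρ_ref D/(D + h) = 2660 × 148000 m/(148000 m + 3960 m) = 2590 kg/m³.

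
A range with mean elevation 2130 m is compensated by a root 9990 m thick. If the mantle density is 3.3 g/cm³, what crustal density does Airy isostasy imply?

2.72 g/cm³

ρ_c h = (ρ_m − ρ_c) r → ρ_c (h + r) = ρ_m r → ρ_c = ρ_m r / (h + r).
ρ_c = 3.3 × 9990 m / (2130 m + 9990 m) = 2.72 g/cm³.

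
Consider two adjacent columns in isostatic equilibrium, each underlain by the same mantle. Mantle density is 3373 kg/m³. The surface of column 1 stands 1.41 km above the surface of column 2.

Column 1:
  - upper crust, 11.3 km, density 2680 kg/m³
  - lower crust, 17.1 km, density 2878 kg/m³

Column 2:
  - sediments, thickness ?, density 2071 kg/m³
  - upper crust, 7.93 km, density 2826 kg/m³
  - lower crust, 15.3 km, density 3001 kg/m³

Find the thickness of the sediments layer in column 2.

1.16 km

Take the compensation level at the base of the deeper column (depth z_c below the surface of column 1) and equate Σ ρ_i t_i down to z_c; mantle fills any gap and the z_c terms cancel.
Column 1: 11.3×2680 + 17.1×2878 + (z_c − 28.4)×3373
Column 2: 1.41×0 + x×2071 + 7.93×2826 + 15.3×3001 + (z_c − 1.41 − 23.23 − x)×3373
The z_c×3373 term appears on both sides and cancels. Collect the known terms of each column as K = Σ(ρt)_known − 3373 × (depth of known layers): K_1 = 79497.8 − 3373×28.4 = −16295.4; K_2 = 68325.48 − 3373×(1.41 + 23.23) = −14785.24.
Balance: K_1 = K_2 − x×(3373 − 2071), so x = (K_2 − K_1)/(3373 − 2071) = 1510.16/1302 = 1.16 km.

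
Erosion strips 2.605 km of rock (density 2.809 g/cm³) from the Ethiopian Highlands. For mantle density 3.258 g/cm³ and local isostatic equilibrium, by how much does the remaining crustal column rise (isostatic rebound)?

2.25 km

Unloading: uplift u = e ρ_c/ρ_m = 2.605 km × 2.809/3.258 = 2.25 km.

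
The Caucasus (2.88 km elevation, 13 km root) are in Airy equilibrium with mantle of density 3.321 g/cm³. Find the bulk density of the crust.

2.72 g/cm³

ρ_c h = (ρ_m − ρ_c) r → ρ_c (h + r) = ρ_m r → ρ_c = ρ_m r / (h + r).
ρ_c = 3.321 × 13 km / (2.88 km + 13 km) = 2.72 g/cm³.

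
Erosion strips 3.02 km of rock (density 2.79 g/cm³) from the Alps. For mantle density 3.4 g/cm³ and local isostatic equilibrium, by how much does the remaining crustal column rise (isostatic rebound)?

Unloading: uplift u = e ρ_c/ρ_m = 3.02 km × 2.79/3.4 = 2.48 km.

2.48 km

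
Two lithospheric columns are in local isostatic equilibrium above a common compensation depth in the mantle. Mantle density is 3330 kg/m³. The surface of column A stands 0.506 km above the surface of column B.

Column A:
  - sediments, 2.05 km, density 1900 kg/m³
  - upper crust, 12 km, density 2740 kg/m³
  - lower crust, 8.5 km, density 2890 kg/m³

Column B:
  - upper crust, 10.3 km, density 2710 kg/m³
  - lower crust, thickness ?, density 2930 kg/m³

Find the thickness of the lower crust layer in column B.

14.2 km

Take the compensation level at the base of the deeper column (depth z_c below the surface of column A) and equate Σ ρ_i t_i down to z_c; mantle fills any gap and the z_c terms cancel.
Column A: 2.05×1900 + 12×2740 + 8.5×2890 + (z_c − 22.55)×3330
Column B: 0.506×0 + 10.3×2710 + x×2930 + (z_c − 0.506 − 10.3 − x)×3330
The z_c×3330 term appears on both sides and cancels. Collect the known terms of each column as K = Σ(ρt)_known − 3330 × (depth of known layers): K_A = 61340 − 3330×22.55 = −13751.5; K_B = 27913 − 3330×(0.506 + 10.3) = −8070.98.
Balance: K_A = K_B − x×(3330 − 2930), so x = (K_B − K_A)/(3330 − 2930) = 5680.52/400 = 14.2 km.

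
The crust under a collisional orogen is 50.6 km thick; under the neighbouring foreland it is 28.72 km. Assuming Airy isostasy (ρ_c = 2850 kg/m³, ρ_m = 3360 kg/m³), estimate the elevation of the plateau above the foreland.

3.32 km

Excess crust Δ = 50.6 km − 28.72 km = 21.88 km, split between elevation h and root r with h + r = Δ.
Airy balance ρ_c h = (ρ_m − ρ_c) r gives r = h ρ_c/(ρ_m − ρ_c), so h (1 + ρ_c/(ρ_m − ρ_c)) = Δ, i.e. h = Δ (ρ_m − ρ_c)/ρ_m.
h = 21.88 km × 510/3360 = 3.32 km.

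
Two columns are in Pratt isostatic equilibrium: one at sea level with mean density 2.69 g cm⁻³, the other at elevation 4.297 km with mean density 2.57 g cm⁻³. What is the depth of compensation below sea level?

92 km

ρ_ref D = ρ (D + h) → D (ρ_ref − ρ) = ρ h.
D = ρ h/(ρ_ref − ρ) = 2.57 × 4.297 km/(2.69 − 2.57) = 92 km.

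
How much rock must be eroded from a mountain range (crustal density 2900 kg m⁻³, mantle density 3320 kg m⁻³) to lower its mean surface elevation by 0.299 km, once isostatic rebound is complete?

Net drop Δ = e − u = e − e ρ_c/ρ_m = e (ρ_m − ρ_c)/ρ_m.
e = Δ ρ_m/(ρ_m − ρ_c) = 0.299 km × 3320/420 = 2.36 km.

2.36 km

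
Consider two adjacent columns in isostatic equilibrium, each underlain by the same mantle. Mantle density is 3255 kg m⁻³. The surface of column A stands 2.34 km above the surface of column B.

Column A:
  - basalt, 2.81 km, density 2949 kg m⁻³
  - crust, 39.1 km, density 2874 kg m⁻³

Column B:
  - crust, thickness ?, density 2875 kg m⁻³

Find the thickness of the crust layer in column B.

Take the compensation level at the base of the deeper column (depth z_c below the surface of column A) and equate Σ ρ_i t_i down to z_c; mantle fills any gap and the z_c terms cancel.
Column A: 2.81×2949 + 39.1×2874 + (z_c − 41.91)×3255
Column B: 2.34×0 + x×2875 + (z_c − 2.34 − 0 − x)×3255
The z_c×3255 term appears on both sides and cancels. Collect the known terms of each column as K = Σ(ρt)_known − 3255 × (depth of known layers): K_A = 120660.09 − 3255×41.91 = −15756.96; K_B = 0 − 3255×(2.34 + 0) = −7616.7.
Balance: K_A = K_B − x×(3255 − 2875), so x = (K_B − K_A)/(3255 − 2875) = 8140.26/380 = 21.4 km.

21.4 km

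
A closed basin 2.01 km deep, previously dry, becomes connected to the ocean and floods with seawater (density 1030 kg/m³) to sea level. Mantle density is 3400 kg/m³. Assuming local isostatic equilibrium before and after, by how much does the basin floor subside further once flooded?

0.874 km

After flooding the water column is d + s deep. Its weight must equal the weight of mantle displaced by the extra subsidence s: (d + s) ρ_w = s ρ_m.
s = d ρ_w / (ρ_m − ρ_w) = 2.01 km × 1030/(3400 − 1030) = 0.874 km.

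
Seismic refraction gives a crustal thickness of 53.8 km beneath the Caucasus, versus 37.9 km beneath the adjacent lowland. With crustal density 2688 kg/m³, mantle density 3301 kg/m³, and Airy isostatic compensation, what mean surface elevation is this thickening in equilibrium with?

Excess crust Δ = 53.8 km − 37.9 km = 15.9 km, split between elevation h and root r with h + r = Δ.
Airy balance ρ_c h = (ρ_m − ρ_c) r gives r = h ρ_c/(ρ_m − ρ_c), so h (1 + ρ_c/(ρ_m − ρ_c)) = Δ, i.e. h = Δ (ρ_m − ρ_c)/ρ_m.
h = 15.9 km × 613/3301 = 2.95 km.

2.95 km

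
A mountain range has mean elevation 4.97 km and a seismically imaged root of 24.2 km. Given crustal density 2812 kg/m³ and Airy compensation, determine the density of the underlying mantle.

3390 kg/m³

Airy balance: ρ_c h = (ρ_m − ρ_c) r → ρ_m = ρ_c (1 + h/r).
ρ_m = 2812 × (1 + 4.97 km/24.2 km) = 3390 kg/m³.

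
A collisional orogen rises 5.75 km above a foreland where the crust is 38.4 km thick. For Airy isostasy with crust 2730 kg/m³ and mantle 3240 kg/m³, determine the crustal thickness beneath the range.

74.9 km

Root depth r = h ρ_c / (ρ_m − ρ_c) = 5.75 km × 2730 / 510 = 30.78 km.
Total thickness = T + h + r = 38.4 km + 5.75 km + 30.78 km = 74.9 km.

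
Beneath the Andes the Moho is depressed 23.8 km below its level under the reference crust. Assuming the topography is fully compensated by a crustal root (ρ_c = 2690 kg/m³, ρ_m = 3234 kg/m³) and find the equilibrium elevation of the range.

Equating mass per unit area of the two columns: ρ_c h = (ρ_m − ρ_c) r.
h = r (ρ_m − ρ_c) / ρ_c = 23.8 km × (3234 − 2690) / 2690 = 4.81 km.

4.81 km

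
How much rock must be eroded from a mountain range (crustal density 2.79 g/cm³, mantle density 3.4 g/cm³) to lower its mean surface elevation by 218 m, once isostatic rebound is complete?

Net drop Δ = e − u = e − e ρ_c/ρ_m = e (ρ_m − ρ_c)/ρ_m.
e = Δ ρ_m/(ρ_m − ρ_c) = 218 m × 3.4/0.61 = 1220 m.

1220 m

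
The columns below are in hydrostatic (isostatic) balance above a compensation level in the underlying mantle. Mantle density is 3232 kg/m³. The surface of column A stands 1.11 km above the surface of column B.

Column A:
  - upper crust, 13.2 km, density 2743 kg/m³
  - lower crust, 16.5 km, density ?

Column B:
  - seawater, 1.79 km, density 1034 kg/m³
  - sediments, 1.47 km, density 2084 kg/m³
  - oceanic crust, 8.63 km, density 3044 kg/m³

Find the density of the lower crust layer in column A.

2970 kg/m³

Take the compensation level at the base of the deeper column (depth z_c below the surface of column A) and equate Σ ρ_i t_i down to z_c; mantle fills any gap and the z_c terms cancel.
Column A: 13.2×2743 + 16.5×ρ + (z_c − 29.7)×3232
Column B: 1.11×0 + 1.79×1034 + 1.47×2084 + 8.63×3044 + (z_c − 1.11 − 11.89)×3232
The z_c×3232 term appears on both sides and cancels. Collect the known terms of each column as K = Σ(ρt)_known − 3232 × (depth of known layers): K_A = 36207.6 − 3232×29.7 = −59782.8; K_B = 31184.06 − 3232×(1.11 + 11.89) = −10831.94.
Balance: K_A + 16.5×ρ = K_B, so ρ = (K_B − K_A)/16.5 = 48950.9/16.5 = 2970 kg/m³.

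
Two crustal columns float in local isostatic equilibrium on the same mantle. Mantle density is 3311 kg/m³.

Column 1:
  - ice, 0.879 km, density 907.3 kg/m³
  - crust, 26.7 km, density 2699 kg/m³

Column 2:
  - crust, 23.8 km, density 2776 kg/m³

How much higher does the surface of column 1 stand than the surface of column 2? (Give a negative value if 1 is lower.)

For any compensation level in the mantle, the mantle terms cancel and isostasy reduces to e = (Σt_1 − Σt_2) − (Σ(ρt)_1 − Σ(ρt)_2) / ρ_m.
Σt_1 = 27.579 km; Σt_2 = 23.8 km; Σ(ρt)_1 = 72860.8167; Σ(ρt)_2 = 66068.8 (in km·kg/m³).
e = (27.579 − 23.8) − (72860.8167 − 66068.8) / 3311 = 1.73 km.

1.73 km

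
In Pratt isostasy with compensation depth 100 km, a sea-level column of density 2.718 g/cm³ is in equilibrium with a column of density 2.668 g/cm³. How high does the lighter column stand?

1.87 km

ρ_ref D = ρ (D + h) → h = D (ρ_ref − ρ)/ρ.
h = 100 km × (2.718 − 2.668)/2.668 = 1.87 km.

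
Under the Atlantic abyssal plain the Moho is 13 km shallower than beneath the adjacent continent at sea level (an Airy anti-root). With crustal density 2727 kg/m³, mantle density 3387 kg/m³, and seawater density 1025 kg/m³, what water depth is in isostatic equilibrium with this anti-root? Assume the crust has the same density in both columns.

5.04 km

Replacing a thickness d of crust by seawater at the top must be balanced by replacing crust with mantle at the base: d (ρ_c − ρ_w) = a (ρ_m − ρ_c).
d = a (ρ_m − ρ_c)/(ρ_c − ρ_w) = 13 km × 660/1702 = 5.04 km.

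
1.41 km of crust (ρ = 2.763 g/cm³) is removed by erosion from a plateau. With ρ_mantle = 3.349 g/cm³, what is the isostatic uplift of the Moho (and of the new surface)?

1.16 km

Unloading: uplift u = e ρ_c/ρ_m = 1.41 km × 2.763/3.349 = 1.16 km.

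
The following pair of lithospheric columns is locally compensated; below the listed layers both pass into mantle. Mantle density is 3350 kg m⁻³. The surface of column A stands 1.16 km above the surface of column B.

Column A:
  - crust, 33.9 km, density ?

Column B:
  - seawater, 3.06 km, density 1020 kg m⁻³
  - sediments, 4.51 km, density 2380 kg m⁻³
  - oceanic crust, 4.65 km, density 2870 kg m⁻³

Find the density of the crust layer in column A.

Take the compensation level at the base of the deeper column (depth z_c below the surface of column A) and equate Σ ρ_i t_i down to z_c; mantle fills any gap and the z_c terms cancel.
Column A: 33.9×ρ + (z_c − 33.9)×3350
Column B: 1.16×0 + 3.06×1020 + 4.51×2380 + 4.65×2870 + (z_c − 1.16 − 12.22)×3350
The z_c×3350 term appears on both sides and cancels. Collect the known terms of each column as K = Σ(ρt)_known − 3350 × (depth of known layers): K_A = 0 − 3350×33.9 = −113565; K_B = 27200.5 − 3350×(1.16 + 12.22) = −17622.5.
Balance: K_A + 33.9×ρ = K_B, so ρ = (K_B − K_A)/33.9 = 95942.5/33.9 = 2830 kg m⁻³.

2830 kg m⁻³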